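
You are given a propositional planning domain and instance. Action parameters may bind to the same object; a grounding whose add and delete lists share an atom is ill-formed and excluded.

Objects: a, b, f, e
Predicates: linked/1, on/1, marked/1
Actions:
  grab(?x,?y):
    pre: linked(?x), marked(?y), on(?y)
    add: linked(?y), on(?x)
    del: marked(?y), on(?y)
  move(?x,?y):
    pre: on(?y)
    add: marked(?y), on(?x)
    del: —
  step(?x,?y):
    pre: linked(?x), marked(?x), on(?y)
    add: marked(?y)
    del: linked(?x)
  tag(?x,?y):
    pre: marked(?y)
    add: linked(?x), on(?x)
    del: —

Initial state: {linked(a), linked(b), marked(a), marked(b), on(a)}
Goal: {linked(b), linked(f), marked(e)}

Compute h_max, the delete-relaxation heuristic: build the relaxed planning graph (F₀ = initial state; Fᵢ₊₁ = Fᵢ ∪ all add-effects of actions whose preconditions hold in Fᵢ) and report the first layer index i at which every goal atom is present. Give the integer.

F0 = init (5 atoms)
F1 = F0 ∪ {linked(e), linked(f), on(b), on(e), on(f)}  (10 atoms)
F2 = F1 ∪ {marked(e), marked(f)}  (12 atoms)
goal ⊆ F2  ⇒  h_max = 2

2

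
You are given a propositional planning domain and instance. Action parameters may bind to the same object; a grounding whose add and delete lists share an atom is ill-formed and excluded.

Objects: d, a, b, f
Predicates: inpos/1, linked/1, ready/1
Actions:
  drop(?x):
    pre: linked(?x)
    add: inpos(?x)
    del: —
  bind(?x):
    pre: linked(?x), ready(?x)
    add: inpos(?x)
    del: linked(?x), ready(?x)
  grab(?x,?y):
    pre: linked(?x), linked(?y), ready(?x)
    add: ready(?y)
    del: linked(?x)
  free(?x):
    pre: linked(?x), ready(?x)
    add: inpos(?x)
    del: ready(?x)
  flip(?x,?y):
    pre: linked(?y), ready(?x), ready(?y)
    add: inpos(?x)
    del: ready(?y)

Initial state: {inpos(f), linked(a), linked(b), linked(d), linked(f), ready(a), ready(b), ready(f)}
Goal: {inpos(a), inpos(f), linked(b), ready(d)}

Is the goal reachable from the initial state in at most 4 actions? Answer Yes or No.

1. drop(a)  →  {inpos(a), inpos(f), linked(a), linked(b), linked(d), linked(f), ready(a), ready(b), ready(f)}
2. grab(a,d)  →  {inpos(a), inpos(f), linked(b), linked(d), linked(f), ready(a), ready(b), ready(d), ready(f)}
optimal plan length = 2; 2 ≤ 4

Yes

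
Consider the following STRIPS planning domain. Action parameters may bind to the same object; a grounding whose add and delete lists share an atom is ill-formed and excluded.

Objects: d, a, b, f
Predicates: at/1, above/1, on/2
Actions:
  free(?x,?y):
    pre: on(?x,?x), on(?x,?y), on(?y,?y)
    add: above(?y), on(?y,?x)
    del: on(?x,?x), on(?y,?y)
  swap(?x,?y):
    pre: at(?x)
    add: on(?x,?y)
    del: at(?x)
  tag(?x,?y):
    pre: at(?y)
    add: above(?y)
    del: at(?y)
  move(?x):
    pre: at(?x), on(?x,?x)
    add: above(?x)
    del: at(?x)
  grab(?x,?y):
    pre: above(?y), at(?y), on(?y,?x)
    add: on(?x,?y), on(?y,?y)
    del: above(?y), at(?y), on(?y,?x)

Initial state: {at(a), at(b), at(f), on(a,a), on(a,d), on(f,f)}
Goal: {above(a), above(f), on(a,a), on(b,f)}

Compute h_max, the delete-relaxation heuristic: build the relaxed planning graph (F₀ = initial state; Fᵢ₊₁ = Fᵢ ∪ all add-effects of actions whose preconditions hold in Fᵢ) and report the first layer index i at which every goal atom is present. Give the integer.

1

F0 = init (6 atoms)
F1 = F0 ∪ {above(a), above(b), above(f), on(a,b), on(a,f), on(b,a), on(b,b), on(b,d), on(b,f), on(f,a), on(f,b), on(f,d)}  (18 atoms)
goal ⊆ F1  ⇒  h_max = 1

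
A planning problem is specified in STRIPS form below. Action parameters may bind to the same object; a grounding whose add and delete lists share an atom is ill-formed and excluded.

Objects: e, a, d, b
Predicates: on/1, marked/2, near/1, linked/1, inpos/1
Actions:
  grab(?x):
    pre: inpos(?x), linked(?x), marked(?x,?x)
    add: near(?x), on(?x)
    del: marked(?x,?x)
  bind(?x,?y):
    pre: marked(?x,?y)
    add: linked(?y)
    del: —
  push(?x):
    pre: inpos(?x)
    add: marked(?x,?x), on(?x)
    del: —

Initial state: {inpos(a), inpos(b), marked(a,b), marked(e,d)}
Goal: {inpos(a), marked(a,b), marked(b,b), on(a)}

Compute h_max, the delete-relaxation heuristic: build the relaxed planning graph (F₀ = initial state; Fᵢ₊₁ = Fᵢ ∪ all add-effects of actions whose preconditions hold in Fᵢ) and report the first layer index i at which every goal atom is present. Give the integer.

F0 = init (4 atoms)
F1 = F0 ∪ {linked(b), linked(d), marked(a,a), marked(b,b), on(a), on(b)}  (10 atoms)
goal ⊆ F1  ⇒  h_max = 1

1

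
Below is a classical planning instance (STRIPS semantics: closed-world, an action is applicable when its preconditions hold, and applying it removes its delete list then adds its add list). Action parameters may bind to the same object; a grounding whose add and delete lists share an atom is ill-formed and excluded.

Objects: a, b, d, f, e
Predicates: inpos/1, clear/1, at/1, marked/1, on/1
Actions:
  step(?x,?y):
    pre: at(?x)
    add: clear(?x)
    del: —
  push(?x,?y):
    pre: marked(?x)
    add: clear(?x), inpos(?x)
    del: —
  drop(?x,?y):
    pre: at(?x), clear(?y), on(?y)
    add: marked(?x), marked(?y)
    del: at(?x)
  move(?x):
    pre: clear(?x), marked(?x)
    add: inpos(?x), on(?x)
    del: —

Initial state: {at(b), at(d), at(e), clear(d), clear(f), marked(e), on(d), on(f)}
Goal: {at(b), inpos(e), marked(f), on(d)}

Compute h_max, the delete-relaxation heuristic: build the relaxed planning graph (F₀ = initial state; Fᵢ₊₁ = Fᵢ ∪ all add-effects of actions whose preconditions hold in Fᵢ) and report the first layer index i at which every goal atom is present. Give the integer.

1

F0 = init (8 atoms)
F1 = F0 ∪ {clear(b), clear(e), inpos(e), marked(b), marked(d), marked(f)}  (14 atoms)
goal ⊆ F1  ⇒  h_max = 1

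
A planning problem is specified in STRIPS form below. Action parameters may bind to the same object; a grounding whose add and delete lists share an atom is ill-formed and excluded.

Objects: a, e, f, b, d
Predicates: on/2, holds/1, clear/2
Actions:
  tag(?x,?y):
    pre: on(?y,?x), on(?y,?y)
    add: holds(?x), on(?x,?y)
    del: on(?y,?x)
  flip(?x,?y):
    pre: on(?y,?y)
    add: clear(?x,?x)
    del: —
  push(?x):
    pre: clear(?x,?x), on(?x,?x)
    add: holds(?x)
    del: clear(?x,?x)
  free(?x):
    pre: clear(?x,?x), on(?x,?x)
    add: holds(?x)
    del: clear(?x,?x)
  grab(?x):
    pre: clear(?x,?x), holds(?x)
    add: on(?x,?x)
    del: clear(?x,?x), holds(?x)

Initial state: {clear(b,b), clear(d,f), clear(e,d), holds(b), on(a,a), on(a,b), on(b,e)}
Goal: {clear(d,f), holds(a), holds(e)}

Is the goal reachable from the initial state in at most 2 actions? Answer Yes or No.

1. tag(b,a)  →  {clear(b,b), clear(d,f), clear(e,d), holds(b), on(a,a), on(b,a), on(b,e)}
2. grab(b)  →  {clear(d,f), clear(e,d), on(a,a), on(b,a), on(b,b), on(b,e)}
3. tag(a,b)  →  {clear(d,f), clear(e,d), holds(a), on(a,a), on(a,b), on(b,b), on(b,e)}
4. tag(e,b)  →  {clear(d,f), clear(e,d), holds(a), holds(e), on(a,a), on(a,b), on(b,b), on(e,b)}
optimal plan length = 4; 4 > 2

No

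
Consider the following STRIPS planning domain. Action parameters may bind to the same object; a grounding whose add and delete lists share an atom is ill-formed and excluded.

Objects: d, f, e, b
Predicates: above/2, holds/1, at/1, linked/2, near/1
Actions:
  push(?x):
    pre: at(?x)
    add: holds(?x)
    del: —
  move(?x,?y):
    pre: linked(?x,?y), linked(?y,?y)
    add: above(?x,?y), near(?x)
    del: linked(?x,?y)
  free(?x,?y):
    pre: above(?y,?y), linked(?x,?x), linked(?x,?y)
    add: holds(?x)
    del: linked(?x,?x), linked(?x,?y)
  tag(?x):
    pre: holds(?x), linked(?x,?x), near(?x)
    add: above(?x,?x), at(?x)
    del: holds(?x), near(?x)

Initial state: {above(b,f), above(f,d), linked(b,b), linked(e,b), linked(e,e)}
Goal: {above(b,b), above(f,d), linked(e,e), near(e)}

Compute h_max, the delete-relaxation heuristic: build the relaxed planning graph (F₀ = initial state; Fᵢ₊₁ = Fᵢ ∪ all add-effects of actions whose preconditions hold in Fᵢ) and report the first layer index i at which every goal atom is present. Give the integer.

F0 = init (5 atoms)
F1 = F0 ∪ {above(b,b), above(e,b), above(e,e), near(b), near(e)}  (10 atoms)
goal ⊆ F1  ⇒  h_max = 1

1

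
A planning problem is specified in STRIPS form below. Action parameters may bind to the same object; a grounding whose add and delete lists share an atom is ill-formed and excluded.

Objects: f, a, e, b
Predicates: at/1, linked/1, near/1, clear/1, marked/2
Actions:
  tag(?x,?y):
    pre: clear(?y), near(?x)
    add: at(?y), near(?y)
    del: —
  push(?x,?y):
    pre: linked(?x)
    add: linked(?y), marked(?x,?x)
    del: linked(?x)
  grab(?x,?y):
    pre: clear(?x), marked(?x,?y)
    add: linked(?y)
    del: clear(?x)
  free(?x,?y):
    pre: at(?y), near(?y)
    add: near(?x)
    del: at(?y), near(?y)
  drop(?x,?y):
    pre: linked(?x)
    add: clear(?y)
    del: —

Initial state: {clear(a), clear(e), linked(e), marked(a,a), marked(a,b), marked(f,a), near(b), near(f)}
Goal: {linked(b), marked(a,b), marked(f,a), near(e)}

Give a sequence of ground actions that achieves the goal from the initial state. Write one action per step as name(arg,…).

1. tag(f,e)  →  {at(e), clear(a), clear(e), linked(e), marked(a,a), marked(a,b), marked(f,a), near(b), near(e), near(f)}
2. push(e,b)  →  {at(e), clear(a), clear(e), linked(b), marked(a,a), marked(a,b), marked(e,e), marked(f,a), near(b), near(e), near(f)}

tag(f,e); push(e,b)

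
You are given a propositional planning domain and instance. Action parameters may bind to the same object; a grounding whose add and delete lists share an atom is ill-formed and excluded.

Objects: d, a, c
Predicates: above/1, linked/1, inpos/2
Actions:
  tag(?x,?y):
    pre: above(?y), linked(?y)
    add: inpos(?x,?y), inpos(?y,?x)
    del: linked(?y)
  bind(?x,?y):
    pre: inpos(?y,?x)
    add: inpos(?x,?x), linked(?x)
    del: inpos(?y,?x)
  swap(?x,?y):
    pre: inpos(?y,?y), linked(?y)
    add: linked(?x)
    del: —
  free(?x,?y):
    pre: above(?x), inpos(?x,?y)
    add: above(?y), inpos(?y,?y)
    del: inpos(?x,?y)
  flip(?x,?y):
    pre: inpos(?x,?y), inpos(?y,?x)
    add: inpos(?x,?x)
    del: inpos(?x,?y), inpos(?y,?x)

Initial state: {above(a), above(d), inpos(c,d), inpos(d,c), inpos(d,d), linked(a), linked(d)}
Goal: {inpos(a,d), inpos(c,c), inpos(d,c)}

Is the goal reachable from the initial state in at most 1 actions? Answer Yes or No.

No

1. tag(d,a)  →  {above(a), above(d), inpos(a,d), inpos(c,d), inpos(d,a), inpos(d,c), inpos(d,d), linked(d)}
2. bind(c,d)  →  {above(a), above(d), inpos(a,d), inpos(c,c), inpos(c,d), inpos(d,a), inpos(d,d), linked(c), linked(d)}
3. tag(c,d)  →  {above(a), above(d), inpos(a,d), inpos(c,c), inpos(c,d), inpos(d,a), inpos(d,c), inpos(d,d), linked(c)}
optimal plan length = 3; 3 > 1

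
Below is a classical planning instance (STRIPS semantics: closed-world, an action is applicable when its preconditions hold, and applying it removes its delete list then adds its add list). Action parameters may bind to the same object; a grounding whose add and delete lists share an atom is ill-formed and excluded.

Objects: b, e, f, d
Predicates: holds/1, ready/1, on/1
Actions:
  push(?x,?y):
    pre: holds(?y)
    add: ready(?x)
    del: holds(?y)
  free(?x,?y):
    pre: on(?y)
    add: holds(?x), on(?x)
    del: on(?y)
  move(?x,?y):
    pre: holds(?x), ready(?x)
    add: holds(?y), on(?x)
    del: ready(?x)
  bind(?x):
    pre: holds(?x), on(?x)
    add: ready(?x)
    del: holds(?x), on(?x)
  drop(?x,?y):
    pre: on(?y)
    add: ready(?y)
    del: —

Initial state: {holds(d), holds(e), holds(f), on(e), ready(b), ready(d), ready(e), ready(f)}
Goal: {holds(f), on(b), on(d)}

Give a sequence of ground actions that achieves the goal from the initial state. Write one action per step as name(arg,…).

free(b,e); move(d,b)

1. free(b,e)  →  {holds(b), holds(d), holds(e), holds(f), on(b), ready(b), ready(d), ready(e), ready(f)}
2. move(d,b)  →  {holds(b), holds(d), holds(e), holds(f), on(b), on(d), ready(b), ready(e), ready(f)}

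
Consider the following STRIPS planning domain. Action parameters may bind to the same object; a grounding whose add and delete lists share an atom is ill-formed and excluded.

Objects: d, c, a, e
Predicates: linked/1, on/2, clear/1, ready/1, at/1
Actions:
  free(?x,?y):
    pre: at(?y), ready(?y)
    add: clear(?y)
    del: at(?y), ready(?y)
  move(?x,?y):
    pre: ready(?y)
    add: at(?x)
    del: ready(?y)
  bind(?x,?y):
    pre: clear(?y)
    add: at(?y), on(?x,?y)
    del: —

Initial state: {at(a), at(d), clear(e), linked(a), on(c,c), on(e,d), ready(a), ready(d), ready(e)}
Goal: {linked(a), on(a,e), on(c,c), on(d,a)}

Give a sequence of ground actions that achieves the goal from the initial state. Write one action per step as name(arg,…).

free(d,a); bind(d,a); bind(a,e)

1. free(d,a)  →  {at(d), clear(a), clear(e), linked(a), on(c,c), on(e,d), ready(d), ready(e)}
2. bind(d,a)  →  {at(a), at(d), clear(a), clear(e), linked(a), on(c,c), on(d,a), on(e,d), ready(d), ready(e)}
3. bind(a,e)  →  {at(a), at(d), at(e), clear(a), clear(e), linked(a), on(a,e), on(c,c), on(d,a), on(e,d), ready(d), ready(e)}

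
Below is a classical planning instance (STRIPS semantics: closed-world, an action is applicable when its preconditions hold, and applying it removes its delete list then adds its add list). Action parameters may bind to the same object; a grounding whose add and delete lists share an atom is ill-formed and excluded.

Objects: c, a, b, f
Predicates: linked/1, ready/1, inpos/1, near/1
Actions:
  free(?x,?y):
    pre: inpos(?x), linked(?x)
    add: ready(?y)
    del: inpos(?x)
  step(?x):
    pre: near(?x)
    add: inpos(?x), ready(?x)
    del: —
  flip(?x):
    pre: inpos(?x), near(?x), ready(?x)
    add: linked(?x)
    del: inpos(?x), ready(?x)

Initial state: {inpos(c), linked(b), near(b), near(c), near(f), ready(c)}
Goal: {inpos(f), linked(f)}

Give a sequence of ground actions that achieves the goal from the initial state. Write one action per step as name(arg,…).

step(f); flip(f); step(f)

1. step(f)  →  {inpos(c), inpos(f), linked(b), near(b), near(c), near(f), ready(c), ready(f)}
2. flip(f)  →  {inpos(c), linked(b), linked(f), near(b), near(c), near(f), ready(c)}
3. step(f)  →  {inpos(c), inpos(f), linked(b), linked(f), near(b), near(c), near(f), ready(c), ready(f)}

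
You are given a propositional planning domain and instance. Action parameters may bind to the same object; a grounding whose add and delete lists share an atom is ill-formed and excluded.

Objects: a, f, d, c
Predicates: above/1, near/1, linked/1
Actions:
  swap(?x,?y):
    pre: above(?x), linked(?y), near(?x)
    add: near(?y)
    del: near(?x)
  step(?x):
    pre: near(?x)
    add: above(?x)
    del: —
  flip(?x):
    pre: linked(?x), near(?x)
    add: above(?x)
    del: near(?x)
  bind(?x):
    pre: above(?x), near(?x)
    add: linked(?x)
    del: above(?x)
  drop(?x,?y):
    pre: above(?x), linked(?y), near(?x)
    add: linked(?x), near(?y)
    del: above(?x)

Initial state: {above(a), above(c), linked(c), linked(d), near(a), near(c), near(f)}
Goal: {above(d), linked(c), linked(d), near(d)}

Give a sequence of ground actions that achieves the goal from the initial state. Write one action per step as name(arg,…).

1. swap(a,d)  →  {above(a), above(c), linked(c), linked(d), near(c), near(d), near(f)}
2. step(d)  →  {above(a), above(c), above(d), linked(c), linked(d), near(c), near(d), near(f)}

swap(a,d); step(d)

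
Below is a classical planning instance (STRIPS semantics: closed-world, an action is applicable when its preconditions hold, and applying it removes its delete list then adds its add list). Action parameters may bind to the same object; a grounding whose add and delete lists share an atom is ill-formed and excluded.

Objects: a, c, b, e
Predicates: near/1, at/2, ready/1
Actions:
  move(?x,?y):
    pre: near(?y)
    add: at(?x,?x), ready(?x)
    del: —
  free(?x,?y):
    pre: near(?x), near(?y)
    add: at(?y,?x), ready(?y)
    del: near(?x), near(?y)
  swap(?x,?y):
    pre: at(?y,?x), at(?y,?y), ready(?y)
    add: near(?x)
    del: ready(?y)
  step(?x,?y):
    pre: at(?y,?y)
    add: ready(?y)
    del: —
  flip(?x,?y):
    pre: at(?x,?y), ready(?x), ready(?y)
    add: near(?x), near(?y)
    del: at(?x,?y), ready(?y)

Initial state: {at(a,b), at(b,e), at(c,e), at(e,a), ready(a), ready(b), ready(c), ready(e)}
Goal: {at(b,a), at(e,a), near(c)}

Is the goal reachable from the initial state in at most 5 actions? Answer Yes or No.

1. flip(a,b)  →  {at(b,e), at(c,e), at(e,a), near(a), near(b), ready(a), ready(c), ready(e)}
2. free(a,b)  →  {at(b,a), at(b,e), at(c,e), at(e,a), ready(a), ready(b), ready(c), ready(e)}
3. flip(c,e)  →  {at(b,a), at(b,e), at(e,a), near(c), near(e), ready(a), ready(b), ready(c)}
optimal plan length = 3; 3 ≤ 5

Yes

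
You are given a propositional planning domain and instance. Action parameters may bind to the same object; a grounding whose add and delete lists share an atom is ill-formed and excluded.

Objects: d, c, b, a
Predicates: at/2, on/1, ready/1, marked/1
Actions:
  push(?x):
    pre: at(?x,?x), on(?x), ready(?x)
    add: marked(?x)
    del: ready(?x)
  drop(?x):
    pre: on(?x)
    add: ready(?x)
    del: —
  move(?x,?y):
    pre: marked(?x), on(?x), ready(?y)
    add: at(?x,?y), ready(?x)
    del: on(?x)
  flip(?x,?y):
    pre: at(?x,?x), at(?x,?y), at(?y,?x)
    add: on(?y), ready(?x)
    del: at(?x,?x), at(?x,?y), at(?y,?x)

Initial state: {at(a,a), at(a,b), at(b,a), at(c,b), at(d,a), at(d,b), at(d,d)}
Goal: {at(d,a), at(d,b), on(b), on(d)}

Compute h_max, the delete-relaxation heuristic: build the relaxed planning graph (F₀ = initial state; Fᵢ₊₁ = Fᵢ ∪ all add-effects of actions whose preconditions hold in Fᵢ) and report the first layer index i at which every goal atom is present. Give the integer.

F0 = init (7 atoms)
F1 = F0 ∪ {on(a), on(b), on(d), ready(a), ready(d)}  (12 atoms)
goal ⊆ F1  ⇒  h_max = 1

1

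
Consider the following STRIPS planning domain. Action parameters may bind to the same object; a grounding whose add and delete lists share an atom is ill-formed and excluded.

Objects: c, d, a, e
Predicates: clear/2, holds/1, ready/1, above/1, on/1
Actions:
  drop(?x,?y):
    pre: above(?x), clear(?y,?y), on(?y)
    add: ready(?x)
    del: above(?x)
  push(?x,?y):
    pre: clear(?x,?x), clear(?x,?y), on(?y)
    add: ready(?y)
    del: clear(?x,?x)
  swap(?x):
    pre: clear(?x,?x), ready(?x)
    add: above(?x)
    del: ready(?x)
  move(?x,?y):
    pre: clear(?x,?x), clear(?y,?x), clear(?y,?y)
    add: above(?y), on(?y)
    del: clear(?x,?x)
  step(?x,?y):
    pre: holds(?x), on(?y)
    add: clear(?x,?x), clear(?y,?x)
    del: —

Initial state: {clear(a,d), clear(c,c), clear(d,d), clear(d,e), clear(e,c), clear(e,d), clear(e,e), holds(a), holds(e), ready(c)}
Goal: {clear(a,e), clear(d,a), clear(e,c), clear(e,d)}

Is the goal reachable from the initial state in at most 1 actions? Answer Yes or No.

No

1. move(d,d)  →  {above(d), clear(a,d), clear(c,c), clear(d,e), clear(e,c), clear(e,d), clear(e,e), holds(a), holds(e), on(d), ready(c)}
2. step(a,d)  →  {above(d), clear(a,a), clear(a,d), clear(c,c), clear(d,a), clear(d,e), clear(e,c), clear(e,d), clear(e,e), holds(a), holds(e), on(d), ready(c)}
3. move(a,a)  →  {above(a), above(d), clear(a,d), clear(c,c), clear(d,a), clear(d,e), clear(e,c), clear(e,d), clear(e,e), holds(a), holds(e), on(a), on(d), ready(c)}
4. step(e,a)  →  {above(a), above(d), clear(a,d), clear(a,e), clear(c,c), clear(d,a), clear(d,e), clear(e,c), clear(e,d), clear(e,e), holds(a), holds(e), on(a), on(d), ready(c)}
optimal plan length = 4; 4 > 1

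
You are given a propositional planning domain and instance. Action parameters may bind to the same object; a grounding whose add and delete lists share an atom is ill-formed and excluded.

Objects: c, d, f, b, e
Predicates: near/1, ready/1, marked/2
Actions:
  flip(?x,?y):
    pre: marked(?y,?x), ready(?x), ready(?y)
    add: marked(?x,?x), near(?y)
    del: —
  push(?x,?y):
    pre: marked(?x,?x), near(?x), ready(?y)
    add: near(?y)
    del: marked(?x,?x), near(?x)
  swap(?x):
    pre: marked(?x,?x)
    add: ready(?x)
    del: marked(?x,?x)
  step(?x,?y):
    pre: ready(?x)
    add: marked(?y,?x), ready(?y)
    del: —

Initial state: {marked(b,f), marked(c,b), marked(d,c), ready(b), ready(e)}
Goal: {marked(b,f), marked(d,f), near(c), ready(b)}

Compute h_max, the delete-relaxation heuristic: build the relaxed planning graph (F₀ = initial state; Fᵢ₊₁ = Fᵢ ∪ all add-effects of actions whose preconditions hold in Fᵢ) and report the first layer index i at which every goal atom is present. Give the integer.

F0 = init (5 atoms)
F1 = F0 ∪ {marked(b,b), marked(b,e), marked(c,e), marked(d,b), marked(d,e), marked(e,b), marked(e,e), marked(f,b), marked(f,e), ready(c), ready(d), ready(f)}  (17 atoms)
F2 = F1 ∪ {marked(b,c), marked(b,d), marked(c,c), marked(c,d), marked(c,f), marked(d,d), marked(d,f), marked(e,c), marked(e,d), marked(e,f), marked(f,c), marked(f,d), marked(f,f), near(b), near(c), near(d), near(e), near(f)}  (35 atoms)
goal ⊆ F2  ⇒  h_max = 2

2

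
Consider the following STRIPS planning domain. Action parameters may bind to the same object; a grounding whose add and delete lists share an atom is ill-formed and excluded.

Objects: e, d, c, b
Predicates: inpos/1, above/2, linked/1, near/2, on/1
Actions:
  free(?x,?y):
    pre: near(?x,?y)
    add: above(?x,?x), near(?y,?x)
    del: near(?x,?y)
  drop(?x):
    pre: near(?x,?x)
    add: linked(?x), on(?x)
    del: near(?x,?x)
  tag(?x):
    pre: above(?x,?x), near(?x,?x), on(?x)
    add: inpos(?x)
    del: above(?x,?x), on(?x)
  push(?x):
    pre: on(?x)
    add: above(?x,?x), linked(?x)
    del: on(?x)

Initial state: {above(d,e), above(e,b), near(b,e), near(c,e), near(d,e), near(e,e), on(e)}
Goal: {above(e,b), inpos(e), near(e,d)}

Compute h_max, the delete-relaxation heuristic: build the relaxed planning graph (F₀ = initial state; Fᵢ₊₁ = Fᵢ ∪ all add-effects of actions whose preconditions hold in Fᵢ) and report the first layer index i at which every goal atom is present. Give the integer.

2

F0 = init (7 atoms)
F1 = F0 ∪ {above(b,b), above(c,c), above(d,d), above(e,e), linked(e), near(e,b), near(e,c), near(e,d)}  (15 atoms)
F2 = F1 ∪ {inpos(e)}  (16 atoms)
goal ⊆ F2  ⇒  h_max = 2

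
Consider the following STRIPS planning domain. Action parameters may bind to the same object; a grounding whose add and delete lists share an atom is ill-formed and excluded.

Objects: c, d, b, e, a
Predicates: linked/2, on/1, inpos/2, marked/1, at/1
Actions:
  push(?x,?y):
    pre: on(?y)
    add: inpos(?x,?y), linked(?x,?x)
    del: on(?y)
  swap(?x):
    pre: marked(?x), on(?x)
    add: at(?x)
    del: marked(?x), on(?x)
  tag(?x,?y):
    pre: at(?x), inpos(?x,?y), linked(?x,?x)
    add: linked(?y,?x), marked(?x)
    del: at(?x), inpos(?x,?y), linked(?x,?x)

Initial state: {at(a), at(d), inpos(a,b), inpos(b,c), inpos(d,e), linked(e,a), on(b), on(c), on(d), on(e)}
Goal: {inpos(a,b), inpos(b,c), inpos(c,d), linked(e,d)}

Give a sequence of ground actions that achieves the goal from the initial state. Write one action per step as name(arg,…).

1. push(c,d)  →  {at(a), at(d), inpos(a,b), inpos(b,c), inpos(c,d), inpos(d,e), linked(c,c), linked(e,a), on(b), on(c), on(e)}
2. push(d,c)  →  {at(a), at(d), inpos(a,b), inpos(b,c), inpos(c,d), inpos(d,c), inpos(d,e), linked(c,c), linked(d,d), linked(e,a), on(b), on(e)}
3. tag(d,e)  →  {at(a), inpos(a,b), inpos(b,c), inpos(c,d), inpos(d,c), linked(c,c), linked(e,a), linked(e,d), marked(d), on(b), on(e)}

push(c,d); push(d,c); tag(d,e)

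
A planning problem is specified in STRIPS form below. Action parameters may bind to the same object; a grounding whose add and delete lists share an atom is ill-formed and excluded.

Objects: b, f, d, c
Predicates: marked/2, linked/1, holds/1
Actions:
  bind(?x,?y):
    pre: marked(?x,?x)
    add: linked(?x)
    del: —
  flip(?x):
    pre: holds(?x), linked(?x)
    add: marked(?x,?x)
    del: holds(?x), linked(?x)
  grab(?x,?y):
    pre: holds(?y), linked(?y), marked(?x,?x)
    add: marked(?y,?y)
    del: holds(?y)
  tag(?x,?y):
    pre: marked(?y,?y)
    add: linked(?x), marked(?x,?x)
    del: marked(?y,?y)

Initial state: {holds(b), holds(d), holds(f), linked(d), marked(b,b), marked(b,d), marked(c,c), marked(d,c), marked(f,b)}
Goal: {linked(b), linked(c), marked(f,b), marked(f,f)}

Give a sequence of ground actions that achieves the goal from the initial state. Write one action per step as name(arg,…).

bind(b,b); bind(c,b); tag(f,b)

1. bind(b,b)  →  {holds(b), holds(d), holds(f), linked(b), linked(d), marked(b,b), marked(b,d), marked(c,c), marked(d,c), marked(f,b)}
2. bind(c,b)  →  {holds(b), holds(d), holds(f), linked(b), linked(c), linked(d), marked(b,b), marked(b,d), marked(c,c), marked(d,c), marked(f,b)}
3. tag(f,b)  →  {holds(b), holds(d), holds(f), linked(b), linked(c), linked(d), linked(f), marked(b,d), marked(c,c), marked(d,c), marked(f,b), marked(f,f)}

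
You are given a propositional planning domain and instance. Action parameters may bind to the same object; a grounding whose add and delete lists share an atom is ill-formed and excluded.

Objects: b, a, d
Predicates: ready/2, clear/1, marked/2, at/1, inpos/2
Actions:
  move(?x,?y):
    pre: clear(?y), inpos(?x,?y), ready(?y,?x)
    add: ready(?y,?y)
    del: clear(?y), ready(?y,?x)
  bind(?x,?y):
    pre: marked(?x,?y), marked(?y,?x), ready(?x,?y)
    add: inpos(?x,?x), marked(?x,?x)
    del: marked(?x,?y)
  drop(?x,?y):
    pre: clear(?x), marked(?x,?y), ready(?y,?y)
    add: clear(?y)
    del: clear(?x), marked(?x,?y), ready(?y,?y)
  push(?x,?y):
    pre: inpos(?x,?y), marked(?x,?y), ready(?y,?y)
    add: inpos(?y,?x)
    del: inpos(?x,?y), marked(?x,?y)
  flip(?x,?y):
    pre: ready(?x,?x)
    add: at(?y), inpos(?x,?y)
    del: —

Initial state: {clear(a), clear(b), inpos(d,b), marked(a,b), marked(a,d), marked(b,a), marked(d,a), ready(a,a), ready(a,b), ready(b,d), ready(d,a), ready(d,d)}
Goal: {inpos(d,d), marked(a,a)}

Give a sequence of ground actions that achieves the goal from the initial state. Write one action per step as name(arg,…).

bind(a,b); bind(d,a)

1. bind(a,b)  →  {clear(a), clear(b), inpos(a,a), inpos(d,b), marked(a,a), marked(a,d), marked(b,a), marked(d,a), ready(a,a), ready(a,b), ready(b,d), ready(d,a), ready(d,d)}
2. bind(d,a)  →  {clear(a), clear(b), inpos(a,a), inpos(d,b), inpos(d,d), marked(a,a), marked(a,d), marked(b,a), marked(d,d), ready(a,a), ready(a,b), ready(b,d), ready(d,a), ready(d,d)}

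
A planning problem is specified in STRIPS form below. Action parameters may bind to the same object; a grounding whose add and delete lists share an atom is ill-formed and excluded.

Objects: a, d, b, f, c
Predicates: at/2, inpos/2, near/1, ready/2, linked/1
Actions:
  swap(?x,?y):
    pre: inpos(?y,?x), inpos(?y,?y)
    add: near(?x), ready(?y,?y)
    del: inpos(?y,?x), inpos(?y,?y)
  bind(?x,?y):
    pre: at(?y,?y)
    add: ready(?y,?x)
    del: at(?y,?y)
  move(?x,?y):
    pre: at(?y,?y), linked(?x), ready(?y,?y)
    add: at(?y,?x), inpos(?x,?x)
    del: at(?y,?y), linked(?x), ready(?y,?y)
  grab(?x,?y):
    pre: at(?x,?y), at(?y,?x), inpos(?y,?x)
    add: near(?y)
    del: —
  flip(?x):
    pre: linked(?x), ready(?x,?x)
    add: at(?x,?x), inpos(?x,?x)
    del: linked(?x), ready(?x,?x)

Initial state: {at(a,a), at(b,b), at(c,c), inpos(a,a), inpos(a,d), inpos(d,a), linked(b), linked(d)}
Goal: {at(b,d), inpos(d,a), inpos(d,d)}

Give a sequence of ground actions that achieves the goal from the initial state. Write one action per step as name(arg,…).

1. swap(a,a)  →  {at(a,a), at(b,b), at(c,c), inpos(a,d), inpos(d,a), linked(b), linked(d), near(a), ready(a,a)}
2. move(b,a)  →  {at(a,b), at(b,b), at(c,c), inpos(a,d), inpos(b,b), inpos(d,a), linked(d), near(a)}
3. swap(b,b)  →  {at(a,b), at(b,b), at(c,c), inpos(a,d), inpos(d,a), linked(d), near(a), near(b), ready(b,b)}
4. move(d,b)  →  {at(a,b), at(b,d), at(c,c), inpos(a,d), inpos(d,a), inpos(d,d), near(a), near(b)}

swap(a,a); move(b,a); swap(b,b); move(d,b)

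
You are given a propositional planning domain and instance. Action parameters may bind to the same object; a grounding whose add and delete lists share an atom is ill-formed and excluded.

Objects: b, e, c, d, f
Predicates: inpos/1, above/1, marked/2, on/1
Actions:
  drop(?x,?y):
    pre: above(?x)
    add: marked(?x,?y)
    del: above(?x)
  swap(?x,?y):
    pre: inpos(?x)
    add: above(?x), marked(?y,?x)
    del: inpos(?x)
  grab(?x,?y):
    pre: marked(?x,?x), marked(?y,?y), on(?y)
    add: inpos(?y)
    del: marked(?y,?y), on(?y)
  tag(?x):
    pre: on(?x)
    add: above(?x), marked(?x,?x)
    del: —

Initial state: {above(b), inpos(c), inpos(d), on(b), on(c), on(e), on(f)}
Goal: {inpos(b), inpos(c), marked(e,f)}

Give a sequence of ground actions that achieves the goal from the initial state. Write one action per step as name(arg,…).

drop(b,b); grab(b,b); tag(e); drop(e,f)

1. drop(b,b)  →  {inpos(c), inpos(d), marked(b,b), on(b), on(c), on(e), on(f)}
2. grab(b,b)  →  {inpos(b), inpos(c), inpos(d), on(c), on(e), on(f)}
3. tag(e)  →  {above(e), inpos(b), inpos(c), inpos(d), marked(e,e), on(c), on(e), on(f)}
4. drop(e,f)  →  {inpos(b), inpos(c), inpos(d), marked(e,e), marked(e,f), on(c), on(e), on(f)}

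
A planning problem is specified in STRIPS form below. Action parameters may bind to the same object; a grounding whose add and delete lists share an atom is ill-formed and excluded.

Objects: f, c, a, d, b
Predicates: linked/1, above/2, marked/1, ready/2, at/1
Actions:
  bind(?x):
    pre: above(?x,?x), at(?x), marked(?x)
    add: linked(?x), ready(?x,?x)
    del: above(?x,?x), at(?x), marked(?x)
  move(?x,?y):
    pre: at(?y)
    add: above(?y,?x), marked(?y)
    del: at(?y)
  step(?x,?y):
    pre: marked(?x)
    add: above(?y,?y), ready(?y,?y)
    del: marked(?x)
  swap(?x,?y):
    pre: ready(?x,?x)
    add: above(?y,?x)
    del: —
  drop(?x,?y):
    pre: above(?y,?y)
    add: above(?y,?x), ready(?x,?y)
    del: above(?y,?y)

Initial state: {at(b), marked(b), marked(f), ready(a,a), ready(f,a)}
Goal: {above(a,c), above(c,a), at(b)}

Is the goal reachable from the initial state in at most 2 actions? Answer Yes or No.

1. step(f,c)  →  {above(c,c), at(b), marked(b), ready(a,a), ready(c,c), ready(f,a)}
2. swap(c,a)  →  {above(a,c), above(c,c), at(b), marked(b), ready(a,a), ready(c,c), ready(f,a)}
3. swap(a,c)  →  {above(a,c), above(c,a), above(c,c), at(b), marked(b), ready(a,a), ready(c,c), ready(f,a)}
optimal plan length = 3; 3 > 2

No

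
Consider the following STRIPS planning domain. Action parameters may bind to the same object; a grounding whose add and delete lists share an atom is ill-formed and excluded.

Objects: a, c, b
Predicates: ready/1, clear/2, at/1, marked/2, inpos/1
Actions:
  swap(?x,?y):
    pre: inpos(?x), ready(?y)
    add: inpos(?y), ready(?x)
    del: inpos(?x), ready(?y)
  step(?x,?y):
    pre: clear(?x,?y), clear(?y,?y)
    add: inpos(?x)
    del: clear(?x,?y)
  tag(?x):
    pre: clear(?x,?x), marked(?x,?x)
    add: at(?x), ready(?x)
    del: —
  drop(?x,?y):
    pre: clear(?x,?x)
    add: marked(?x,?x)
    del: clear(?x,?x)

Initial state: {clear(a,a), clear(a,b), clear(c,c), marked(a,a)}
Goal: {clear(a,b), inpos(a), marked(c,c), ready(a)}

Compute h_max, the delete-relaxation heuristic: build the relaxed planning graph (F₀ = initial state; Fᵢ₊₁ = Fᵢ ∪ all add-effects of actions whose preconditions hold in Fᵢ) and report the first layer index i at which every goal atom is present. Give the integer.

1

F0 = init (4 atoms)
F1 = F0 ∪ {at(a), inpos(a), inpos(c), marked(c,c), ready(a)}  (9 atoms)
goal ⊆ F1  ⇒  h_max = 1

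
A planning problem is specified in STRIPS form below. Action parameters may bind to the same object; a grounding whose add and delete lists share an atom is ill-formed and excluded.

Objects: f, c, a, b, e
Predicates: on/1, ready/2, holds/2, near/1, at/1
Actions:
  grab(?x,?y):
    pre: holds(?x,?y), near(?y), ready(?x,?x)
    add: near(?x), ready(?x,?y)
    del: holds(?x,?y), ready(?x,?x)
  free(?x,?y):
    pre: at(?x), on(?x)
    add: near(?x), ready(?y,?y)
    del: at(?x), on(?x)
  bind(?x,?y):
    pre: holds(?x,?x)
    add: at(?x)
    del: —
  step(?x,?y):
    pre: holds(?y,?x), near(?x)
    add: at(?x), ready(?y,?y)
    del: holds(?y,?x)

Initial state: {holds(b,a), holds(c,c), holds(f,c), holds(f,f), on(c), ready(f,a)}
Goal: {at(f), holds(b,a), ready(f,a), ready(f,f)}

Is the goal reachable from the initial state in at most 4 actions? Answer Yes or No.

1. bind(f,f)  →  {at(f), holds(b,a), holds(c,c), holds(f,c), holds(f,f), on(c), ready(f,a)}
2. bind(c,f)  →  {at(c), at(f), holds(b,a), holds(c,c), holds(f,c), holds(f,f), on(c), ready(f,a)}
3. free(c,f)  →  {at(f), holds(b,a), holds(c,c), holds(f,c), holds(f,f), near(c), ready(f,a), ready(f,f)}
optimal plan length = 3; 3 ≤ 4

Yes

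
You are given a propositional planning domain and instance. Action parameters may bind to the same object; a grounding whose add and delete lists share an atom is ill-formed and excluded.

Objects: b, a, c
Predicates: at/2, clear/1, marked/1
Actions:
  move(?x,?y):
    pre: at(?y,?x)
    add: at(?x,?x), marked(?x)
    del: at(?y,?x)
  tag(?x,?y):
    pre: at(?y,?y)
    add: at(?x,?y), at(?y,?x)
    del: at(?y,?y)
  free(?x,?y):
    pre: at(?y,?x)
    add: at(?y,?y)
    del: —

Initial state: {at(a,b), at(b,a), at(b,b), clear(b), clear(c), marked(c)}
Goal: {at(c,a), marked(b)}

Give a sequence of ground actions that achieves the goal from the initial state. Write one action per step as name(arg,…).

move(b,a); move(a,b); tag(c,a)

1. move(b,a)  →  {at(b,a), at(b,b), clear(b), clear(c), marked(b), marked(c)}
2. move(a,b)  →  {at(a,a), at(b,b), clear(b), clear(c), marked(a), marked(b), marked(c)}
3. tag(c,a)  →  {at(a,c), at(b,b), at(c,a), clear(b), clear(c), marked(a), marked(b), marked(c)}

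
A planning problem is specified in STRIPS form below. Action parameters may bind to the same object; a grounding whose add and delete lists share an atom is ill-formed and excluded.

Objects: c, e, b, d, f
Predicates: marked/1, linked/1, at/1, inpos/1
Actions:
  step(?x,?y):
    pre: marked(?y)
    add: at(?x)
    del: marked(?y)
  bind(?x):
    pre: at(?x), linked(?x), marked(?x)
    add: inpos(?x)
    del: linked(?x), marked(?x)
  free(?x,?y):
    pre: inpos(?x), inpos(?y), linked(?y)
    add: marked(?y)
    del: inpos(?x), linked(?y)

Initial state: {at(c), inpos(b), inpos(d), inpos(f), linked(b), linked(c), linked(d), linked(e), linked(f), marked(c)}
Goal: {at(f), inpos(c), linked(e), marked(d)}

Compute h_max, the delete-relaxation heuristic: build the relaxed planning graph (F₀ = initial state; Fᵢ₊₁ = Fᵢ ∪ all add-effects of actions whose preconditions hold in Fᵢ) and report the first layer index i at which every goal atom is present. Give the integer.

F0 = init (10 atoms)
F1 = F0 ∪ {at(b), at(d), at(e), at(f), inpos(c), marked(b), marked(d), marked(f)}  (18 atoms)
goal ⊆ F1  ⇒  h_max = 1

1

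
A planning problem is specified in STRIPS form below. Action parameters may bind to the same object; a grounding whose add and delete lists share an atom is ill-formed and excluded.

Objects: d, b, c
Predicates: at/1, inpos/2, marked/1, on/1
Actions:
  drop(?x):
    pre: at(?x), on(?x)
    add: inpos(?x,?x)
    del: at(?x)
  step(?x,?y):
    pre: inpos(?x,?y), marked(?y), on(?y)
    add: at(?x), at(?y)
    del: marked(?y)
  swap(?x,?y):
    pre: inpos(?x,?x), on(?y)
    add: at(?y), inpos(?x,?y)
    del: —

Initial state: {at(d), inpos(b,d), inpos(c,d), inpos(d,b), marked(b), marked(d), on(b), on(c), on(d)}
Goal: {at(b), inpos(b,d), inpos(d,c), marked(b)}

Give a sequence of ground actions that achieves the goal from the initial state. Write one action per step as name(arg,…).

drop(d); step(b,d); swap(d,c)

1. drop(d)  →  {inpos(b,d), inpos(c,d), inpos(d,b), inpos(d,d), marked(b), marked(d), on(b), on(c), on(d)}
2. step(b,d)  →  {at(b), at(d), inpos(b,d), inpos(c,d), inpos(d,b), inpos(d,d), marked(b), on(b), on(c), on(d)}
3. swap(d,c)  →  {at(b), at(c), at(d), inpos(b,d), inpos(c,d), inpos(d,b), inpos(d,c), inpos(d,d), marked(b), on(b), on(c), on(d)}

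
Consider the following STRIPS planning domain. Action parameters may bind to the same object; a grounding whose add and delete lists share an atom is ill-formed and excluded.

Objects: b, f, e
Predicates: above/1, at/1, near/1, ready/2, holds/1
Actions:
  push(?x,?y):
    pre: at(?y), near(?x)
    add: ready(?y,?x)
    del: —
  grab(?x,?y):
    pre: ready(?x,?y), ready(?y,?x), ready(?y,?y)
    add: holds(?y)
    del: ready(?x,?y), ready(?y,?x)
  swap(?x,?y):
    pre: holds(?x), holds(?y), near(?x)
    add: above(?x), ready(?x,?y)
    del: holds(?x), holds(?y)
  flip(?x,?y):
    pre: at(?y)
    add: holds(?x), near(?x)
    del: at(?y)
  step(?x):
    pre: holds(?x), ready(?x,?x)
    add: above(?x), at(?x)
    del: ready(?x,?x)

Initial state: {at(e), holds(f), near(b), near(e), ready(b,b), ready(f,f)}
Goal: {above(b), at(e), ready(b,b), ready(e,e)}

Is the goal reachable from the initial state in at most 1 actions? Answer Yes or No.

No

1. push(e,e)  →  {at(e), holds(f), near(b), near(e), ready(b,b), ready(e,e), ready(f,f)}
2. grab(b,b)  →  {at(e), holds(b), holds(f), near(b), near(e), ready(e,e), ready(f,f)}
3. swap(b,b)  →  {above(b), at(e), holds(f), near(b), near(e), ready(b,b), ready(e,e), ready(f,f)}
optimal plan length = 3; 3 > 1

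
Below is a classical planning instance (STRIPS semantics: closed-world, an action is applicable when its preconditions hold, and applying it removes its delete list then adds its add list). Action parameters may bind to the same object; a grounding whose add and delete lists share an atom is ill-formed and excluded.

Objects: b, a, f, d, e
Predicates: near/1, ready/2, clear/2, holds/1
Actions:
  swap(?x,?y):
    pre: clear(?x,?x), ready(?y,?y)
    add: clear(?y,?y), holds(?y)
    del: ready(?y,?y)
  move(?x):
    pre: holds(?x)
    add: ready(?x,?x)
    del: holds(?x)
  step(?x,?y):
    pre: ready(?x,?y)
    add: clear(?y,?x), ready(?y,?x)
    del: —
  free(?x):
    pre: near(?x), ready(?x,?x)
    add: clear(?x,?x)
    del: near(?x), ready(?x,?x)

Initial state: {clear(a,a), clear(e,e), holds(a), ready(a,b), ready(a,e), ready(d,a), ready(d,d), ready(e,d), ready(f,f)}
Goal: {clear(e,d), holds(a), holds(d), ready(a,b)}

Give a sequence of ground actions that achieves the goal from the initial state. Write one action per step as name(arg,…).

1. swap(a,d)  →  {clear(a,a), clear(d,d), clear(e,e), holds(a), holds(d), ready(a,b), ready(a,e), ready(d,a), ready(e,d), ready(f,f)}
2. step(e,d)  →  {clear(a,a), clear(d,d), clear(d,e), clear(e,e), holds(a), holds(d), ready(a,b), ready(a,e), ready(d,a), ready(d,e), ready(e,d), ready(f,f)}
3. step(d,e)  →  {clear(a,a), clear(d,d), clear(d,e), clear(e,d), clear(e,e), holds(a), holds(d), ready(a,b), ready(a,e), ready(d,a), ready(d,e), ready(e,d), ready(f,f)}

swap(a,d); step(e,d); step(d,e)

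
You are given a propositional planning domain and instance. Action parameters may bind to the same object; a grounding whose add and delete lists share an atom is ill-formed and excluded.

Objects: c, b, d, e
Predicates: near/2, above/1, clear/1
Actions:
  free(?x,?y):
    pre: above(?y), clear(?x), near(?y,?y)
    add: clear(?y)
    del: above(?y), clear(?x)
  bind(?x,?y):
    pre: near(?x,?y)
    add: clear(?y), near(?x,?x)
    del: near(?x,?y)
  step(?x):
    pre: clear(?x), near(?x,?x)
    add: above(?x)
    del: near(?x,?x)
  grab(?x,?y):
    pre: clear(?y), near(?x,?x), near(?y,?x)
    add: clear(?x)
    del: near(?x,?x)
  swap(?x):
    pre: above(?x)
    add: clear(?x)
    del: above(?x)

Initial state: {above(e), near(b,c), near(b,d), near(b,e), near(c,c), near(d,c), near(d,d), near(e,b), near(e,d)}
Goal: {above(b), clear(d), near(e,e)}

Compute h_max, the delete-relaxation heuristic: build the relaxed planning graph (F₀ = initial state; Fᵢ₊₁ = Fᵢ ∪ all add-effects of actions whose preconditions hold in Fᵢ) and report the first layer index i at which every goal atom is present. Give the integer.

2

F0 = init (9 atoms)
F1 = F0 ∪ {clear(b), clear(c), clear(d), clear(e), near(b,b), near(e,e)}  (15 atoms)
F2 = F1 ∪ {above(b), above(c), above(d)}  (18 atoms)
goal ⊆ F2  ⇒  h_max = 2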